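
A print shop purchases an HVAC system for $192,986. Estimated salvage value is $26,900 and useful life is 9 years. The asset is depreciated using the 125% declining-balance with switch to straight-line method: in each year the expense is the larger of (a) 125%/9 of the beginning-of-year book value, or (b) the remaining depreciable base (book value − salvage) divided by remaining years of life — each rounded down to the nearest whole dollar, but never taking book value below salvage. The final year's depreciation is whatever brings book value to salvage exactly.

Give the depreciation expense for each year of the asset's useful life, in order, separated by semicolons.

Depreciable base = $192,986 − $26,900 = $166,086.
Year 1: DB = ⌊$192,986 × 125%/9⌋ = $26,803; SL = ⌊$166,086/9⌋ = $18,454 → take DB $26,803. Book value $166,183.
Year 2: DB = ⌊$166,183 × 125%/9⌋ = $23,080; SL = ⌊$139,283/8⌋ = $17,410 → take DB $23,080. Book value $143,103.
Year 3: DB = ⌊$143,103 × 125%/9⌋ = $19,875; SL = ⌊$116,203/7⌋ = $16,600 → take DB $19,875. Book value $123,228.
Year 4: DB = ⌊$123,228 × 125%/9⌋ = $17,115; SL = ⌊$96,328/6⌋ = $16,054 → take DB $17,115. Book value $106,113.
Year 5: DB = ⌊$106,113 × 125%/9⌋ = $14,737; SL = ⌊$79,213/5⌋ = $15,842 → take SL $15,842. Book value $90,271.
Year 6: DB = ⌊$90,271 × 125%/9⌋ = $12,537; SL = ⌊$63,371/4⌋ = $15,842 → take SL $15,842. Book value $74,429.
Year 7: DB = ⌊$74,429 × 125%/9⌋ = $10,337; SL = ⌊$47,529/3⌋ = $15,843 → take SL $15,843. Book value $58,586.
Year 8: DB = ⌊$58,586 × 125%/9⌋ = $8,136; SL = ⌊$31,686/2⌋ = $15,843 → take SL $15,843. Book value $42,743.
Year 9 (final): $42,743 − $26,900 = $15,843. Book value $26,900.

$26,803; $23,080; $19,875; $17,115; $15,842; $15,842; $15,843; $15,843; $15,843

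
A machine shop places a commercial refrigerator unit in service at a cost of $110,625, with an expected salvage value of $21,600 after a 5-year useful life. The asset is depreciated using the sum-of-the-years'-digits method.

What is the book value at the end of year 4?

Depreciable base = $110,625 − $21,600 = $89,025.
Sum of the years' digits = 5+4+3+2+1 = 15.
Year 1: $89,025 × 5/15 = $29,675. Book value $80,950.
Year 2: $89,025 × 4/15 = $23,740. Book value $57,210.
Year 3: $89,025 × 3/15 = $17,805. Book value $39,405.
Year 4: $89,025 × 2/15 = $11,870. Book value $27,535.

$27,535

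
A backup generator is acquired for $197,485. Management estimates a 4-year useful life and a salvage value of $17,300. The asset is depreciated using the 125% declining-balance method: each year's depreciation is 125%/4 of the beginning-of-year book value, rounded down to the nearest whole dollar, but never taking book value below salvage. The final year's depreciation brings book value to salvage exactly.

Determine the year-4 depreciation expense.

Depreciable base = $197,485 − $17,300 = $180,185.
Year 1: ⌊$197,485 × 125%/4⌋ = $61,714. Book value $135,771.
Year 2: ⌊$135,771 × 125%/4⌋ = $42,428. Book value $93,343.
Year 3: ⌊$93,343 × 125%/4⌋ = $29,169. Book value $64,174.
Year 4 (final): $64,174 − $17,300 = $46,874. Book value $17,300.

$46,874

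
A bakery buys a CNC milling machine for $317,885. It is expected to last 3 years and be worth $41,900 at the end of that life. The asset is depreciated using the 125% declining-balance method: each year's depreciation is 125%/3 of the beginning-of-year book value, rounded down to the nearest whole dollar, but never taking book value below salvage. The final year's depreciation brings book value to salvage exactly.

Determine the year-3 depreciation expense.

$66,270

Depreciable base = $317,885 − $41,900 = $275,985.
Year 1: ⌊$317,885 × 125%/3⌋ = $132,452. Book value $185,433.
Year 2: ⌊$185,433 × 125%/3⌋ = $77,263. Book value $108,170.
Year 3 (final): $108,170 − $41,900 = $66,270. Book value $41,900.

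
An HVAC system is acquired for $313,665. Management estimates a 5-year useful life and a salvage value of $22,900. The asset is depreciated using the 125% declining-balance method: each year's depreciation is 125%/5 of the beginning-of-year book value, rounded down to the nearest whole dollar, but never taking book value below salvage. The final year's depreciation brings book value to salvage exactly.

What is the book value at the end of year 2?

Depreciable base = $313,665 − $22,900 = $290,765.
Year 1: ⌊$313,665 × 125%/5⌋ = $78,416. Book value $235,249.
Year 2: ⌊$235,249 × 125%/5⌋ = $58,812. Book value $176,437.

$176,437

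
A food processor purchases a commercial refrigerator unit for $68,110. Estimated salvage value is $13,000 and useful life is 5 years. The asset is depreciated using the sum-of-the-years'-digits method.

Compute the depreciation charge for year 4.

Depreciable base = $68,110 − $13,000 = $55,110.
Sum of the years' digits = 5+4+3+2+1 = 15.
Year 1: $55,110 × 5/15 = $18,370. Book value $49,740.
Year 2: $55,110 × 4/15 = $14,696. Book value $35,044.
Year 3: $55,110 × 3/15 = $11,022. Book value $24,022.
Year 4: $55,110 × 2/15 = $7,348. Book value $16,674.

$7,348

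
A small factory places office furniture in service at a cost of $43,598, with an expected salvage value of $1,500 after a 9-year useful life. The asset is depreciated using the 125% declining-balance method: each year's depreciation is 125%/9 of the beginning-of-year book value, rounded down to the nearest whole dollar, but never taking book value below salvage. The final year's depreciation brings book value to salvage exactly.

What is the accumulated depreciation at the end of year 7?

$28,290

Depreciable base = $43,598 − $1,500 = $42,098.
Year 1: ⌊$43,598 × 125%/9⌋ = $6,055. Book value $37,543.
Year 2: ⌊$37,543 × 125%/9⌋ = $5,214. Book value $32,329.
Year 3: ⌊$32,329 × 125%/9⌋ = $4,490. Book value $27,839.
Year 4: ⌊$27,839 × 125%/9⌋ = $3,866. Book value $23,973.
Year 5: ⌊$23,973 × 125%/9⌋ = $3,329. Book value $20,644.
Year 6: ⌊$20,644 × 125%/9⌋ = $2,867. Book value $17,777.
Year 7: ⌊$17,777 × 125%/9⌋ = $2,469. Book value $15,308.
Accumulated through year 7 = $43,598 − $15,308 = $28,290.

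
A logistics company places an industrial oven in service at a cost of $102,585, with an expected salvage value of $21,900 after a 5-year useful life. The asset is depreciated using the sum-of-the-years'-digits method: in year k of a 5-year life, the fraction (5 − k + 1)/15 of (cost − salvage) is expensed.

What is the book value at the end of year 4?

Depreciable base = $102,585 − $21,900 = $80,685.
Sum of the years' digits = 5+4+3+2+1 = 15.
Year 1: $80,685 × 5/15 = $26,895. Book value $75,690.
Year 2: $80,685 × 4/15 = $21,516. Book value $54,174.
Year 3: $80,685 × 3/15 = $16,137. Book value $38,037.
Year 4: $80,685 × 2/15 = $10,758. Book value $27,279.

$27,279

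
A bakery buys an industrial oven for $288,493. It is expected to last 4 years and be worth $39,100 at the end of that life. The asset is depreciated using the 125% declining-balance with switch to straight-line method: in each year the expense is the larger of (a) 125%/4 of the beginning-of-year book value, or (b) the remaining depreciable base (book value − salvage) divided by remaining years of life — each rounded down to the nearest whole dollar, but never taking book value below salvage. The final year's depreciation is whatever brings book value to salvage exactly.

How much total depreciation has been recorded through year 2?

Depreciable base = $288,493 − $39,100 = $249,393.
Year 1: DB = ⌊$288,493 × 125%/4⌋ = $90,154; SL = ⌊$249,393/4⌋ = $62,348 → take DB $90,154. Book value $198,339.
Year 2: DB = ⌊$198,339 × 125%/4⌋ = $61,980; SL = ⌊$159,239/3⌋ = $53,079 → take DB $61,980. Book value $136,359.
Accumulated through year 2 = $288,493 − $136,359 = $152,134.

$152,134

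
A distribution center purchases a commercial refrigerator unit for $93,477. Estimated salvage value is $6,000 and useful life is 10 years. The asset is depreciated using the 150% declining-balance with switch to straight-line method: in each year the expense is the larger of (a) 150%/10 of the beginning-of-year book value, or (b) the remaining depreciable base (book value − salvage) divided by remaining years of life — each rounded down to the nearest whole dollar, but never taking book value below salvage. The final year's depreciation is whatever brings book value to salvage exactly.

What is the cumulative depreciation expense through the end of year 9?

Depreciable base = $93,477 − $6,000 = $87,477.
Year 1: DB = ⌊$93,477 × 150%/10⌋ = $14,021; SL = ⌊$87,477/10⌋ = $8,747 → take DB $14,021. Book value $79,456.
Year 2: DB = ⌊$79,456 × 150%/10⌋ = $11,918; SL = ⌊$73,456/9⌋ = $8,161 → take DB $11,918. Book value $67,538.
Year 3: DB = ⌊$67,538 × 150%/10⌋ = $10,130; SL = ⌊$61,538/8⌋ = $7,692 → take DB $10,130. Book value $57,408.
Year 4: DB = ⌊$57,408 × 150%/10⌋ = $8,611; SL = ⌊$51,408/7⌋ = $7,344 → take DB $8,611. Book value $48,797.
Year 5: DB = ⌊$48,797 × 150%/10⌋ = $7,319; SL = ⌊$42,797/6⌋ = $7,132 → take DB $7,319. Book value $41,478.
Year 6: DB = ⌊$41,478 × 150%/10⌋ = $6,221; SL = ⌊$35,478/5⌋ = $7,095 → take SL $7,095. Book value $34,383.
Year 7: DB = ⌊$34,383 × 150%/10⌋ = $5,157; SL = ⌊$28,383/4⌋ = $7,095 → take SL $7,095. Book value $27,288.
Year 8: DB = ⌊$27,288 × 150%/10⌋ = $4,093; SL = ⌊$21,288/3⌋ = $7,096 → take SL $7,096. Book value $20,192.
Year 9: DB = ⌊$20,192 × 150%/10⌋ = $3,028; SL = ⌊$14,192/2⌋ = $7,096 → take SL $7,096. Book value $13,096.
Accumulated through year 9 = $93,477 − $13,096 = $80,381.

$80,381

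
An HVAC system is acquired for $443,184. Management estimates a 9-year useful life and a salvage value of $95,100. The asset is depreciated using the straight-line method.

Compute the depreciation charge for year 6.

$38,676

Depreciable base = $443,184 − $95,100 = $348,084.
Annual expense = $348,084 / 9 = $38,676.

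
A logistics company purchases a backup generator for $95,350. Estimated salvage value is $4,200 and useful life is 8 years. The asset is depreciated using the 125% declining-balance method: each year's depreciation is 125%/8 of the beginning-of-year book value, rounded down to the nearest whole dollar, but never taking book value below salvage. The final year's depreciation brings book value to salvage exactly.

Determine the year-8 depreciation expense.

$24,830

Depreciable base = $95,350 − $4,200 = $91,150.
Year 1: ⌊$95,350 × 125%/8⌋ = $14,898. Book value $80,452.
Year 2: ⌊$80,452 × 125%/8⌋ = $12,570. Book value $67,882.
Year 3: ⌊$67,882 × 125%/8⌋ = $10,606. Book value $57,276.
Year 4: ⌊$57,276 × 125%/8⌋ = $8,949. Book value $48,327.
Year 5: ⌊$48,327 × 125%/8⌋ = $7,551. Book value $40,776.
Year 6: ⌊$40,776 × 125%/8⌋ = $6,371. Book value $34,405.
Year 7: ⌊$34,405 × 125%/8⌋ = $5,375. Book value $29,030.
Year 8 (final): $29,030 − $4,200 = $24,830. Book value $4,200.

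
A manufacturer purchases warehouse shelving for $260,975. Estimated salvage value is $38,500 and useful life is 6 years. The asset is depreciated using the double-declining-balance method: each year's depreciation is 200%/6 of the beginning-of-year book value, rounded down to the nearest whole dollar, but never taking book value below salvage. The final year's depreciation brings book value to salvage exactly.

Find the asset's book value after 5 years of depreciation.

$38,500

Depreciable base = $260,975 − $38,500 = $222,475.
Year 1: ⌊$260,975 × 200%/6⌋ = $86,991. Book value $173,984.
Year 2: ⌊$173,984 × 200%/6⌋ = $57,994. Book value $115,990.
Year 3: ⌊$115,990 × 200%/6⌋ = $38,663. Book value $77,327.
Year 4: ⌊$77,327 × 200%/6⌋ = $25,775. Book value $51,552.
Year 5: ⌊$51,552 × 200%/6⌋ = $17,184, capped at $13,052. Book value $38,500.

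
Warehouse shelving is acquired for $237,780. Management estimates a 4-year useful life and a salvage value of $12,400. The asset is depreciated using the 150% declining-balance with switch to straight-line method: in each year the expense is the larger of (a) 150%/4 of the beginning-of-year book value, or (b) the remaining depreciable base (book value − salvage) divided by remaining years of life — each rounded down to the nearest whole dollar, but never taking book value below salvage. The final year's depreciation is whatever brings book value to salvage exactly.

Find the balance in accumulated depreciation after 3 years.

Depreciable base = $237,780 − $12,400 = $225,380.
Year 1: DB = ⌊$237,780 × 150%/4⌋ = $89,167; SL = ⌊$225,380/4⌋ = $56,345 → take DB $89,167. Book value $148,613.
Year 2: DB = ⌊$148,613 × 150%/4⌋ = $55,729; SL = ⌊$136,213/3⌋ = $45,404 → take DB $55,729. Book value $92,884.
Year 3: DB = ⌊$92,884 × 150%/4⌋ = $34,831; SL = ⌊$80,484/2⌋ = $40,242 → take SL $40,242. Book value $52,642.
Accumulated through year 3 = $237,780 − $52,642 = $185,138.

$185,138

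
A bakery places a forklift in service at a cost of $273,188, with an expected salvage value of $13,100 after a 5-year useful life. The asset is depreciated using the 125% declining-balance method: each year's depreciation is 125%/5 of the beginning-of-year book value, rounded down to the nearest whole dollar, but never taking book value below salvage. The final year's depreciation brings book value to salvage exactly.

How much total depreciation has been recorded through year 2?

$119,519

Depreciable base = $273,188 − $13,100 = $260,088.
Year 1: ⌊$273,188 × 125%/5⌋ = $68,297. Book value $204,891.
Year 2: ⌊$204,891 × 125%/5⌋ = $51,222. Book value $153,669.
Accumulated through year 2 = $273,188 − $153,669 = $119,519.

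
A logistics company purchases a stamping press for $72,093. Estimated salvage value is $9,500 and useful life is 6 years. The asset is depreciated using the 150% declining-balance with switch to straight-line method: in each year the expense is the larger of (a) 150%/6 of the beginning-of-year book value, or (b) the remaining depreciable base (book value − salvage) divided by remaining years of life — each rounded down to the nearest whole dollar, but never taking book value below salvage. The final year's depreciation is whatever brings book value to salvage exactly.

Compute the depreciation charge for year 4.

$7,603

Depreciable base = $72,093 − $9,500 = $62,593.
Year 1: DB = ⌊$72,093 × 150%/6⌋ = $18,023; SL = ⌊$62,593/6⌋ = $10,432 → take DB $18,023. Book value $54,070.
Year 2: DB = ⌊$54,070 × 150%/6⌋ = $13,517; SL = ⌊$44,570/5⌋ = $8,914 → take DB $13,517. Book value $40,553.
Year 3: DB = ⌊$40,553 × 150%/6⌋ = $10,138; SL = ⌊$31,053/4⌋ = $7,763 → take DB $10,138. Book value $30,415.
Year 4: DB = ⌊$30,415 × 150%/6⌋ = $7,603; SL = ⌊$20,915/3⌋ = $6,971 → take DB $7,603. Book value $22,812.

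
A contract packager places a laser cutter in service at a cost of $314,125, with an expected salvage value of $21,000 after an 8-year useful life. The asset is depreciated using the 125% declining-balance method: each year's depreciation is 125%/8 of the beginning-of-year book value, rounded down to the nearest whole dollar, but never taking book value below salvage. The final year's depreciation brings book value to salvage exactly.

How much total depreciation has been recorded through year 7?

$218,492

Depreciable base = $314,125 − $21,000 = $293,125.
Year 1: ⌊$314,125 × 125%/8⌋ = $49,082. Book value $265,043.
Year 2: ⌊$265,043 × 125%/8⌋ = $41,412. Book value $223,631.
Year 3: ⌊$223,631 × 125%/8⌋ = $34,942. Book value $188,689.
Year 4: ⌊$188,689 × 125%/8⌋ = $29,482. Book value $159,207.
Year 5: ⌊$159,207 × 125%/8⌋ = $24,876. Book value $134,331.
Year 6: ⌊$134,331 × 125%/8⌋ = $20,989. Book value $113,342.
Year 7: ⌊$113,342 × 125%/8⌋ = $17,709. Book value $95,633.
Accumulated through year 7 = $314,125 − $95,633 = $218,492.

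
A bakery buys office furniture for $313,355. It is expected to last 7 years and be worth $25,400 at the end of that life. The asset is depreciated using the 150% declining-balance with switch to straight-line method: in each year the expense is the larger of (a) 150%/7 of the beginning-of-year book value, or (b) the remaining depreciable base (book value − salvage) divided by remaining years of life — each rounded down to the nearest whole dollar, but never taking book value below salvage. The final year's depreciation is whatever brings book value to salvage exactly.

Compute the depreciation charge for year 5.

$31,342

Depreciable base = $313,355 − $25,400 = $287,955.
Year 1: DB = ⌊$313,355 × 150%/7⌋ = $67,147; SL = ⌊$287,955/7⌋ = $41,136 → take DB $67,147. Book value $246,208.
Year 2: DB = ⌊$246,208 × 150%/7⌋ = $52,758; SL = ⌊$220,808/6⌋ = $36,801 → take DB $52,758. Book value $193,450.
Year 3: DB = ⌊$193,450 × 150%/7⌋ = $41,453; SL = ⌊$168,050/5⌋ = $33,610 → take DB $41,453. Book value $151,997.
Year 4: DB = ⌊$151,997 × 150%/7⌋ = $32,570; SL = ⌊$126,597/4⌋ = $31,649 → take DB $32,570. Book value $119,427.
Year 5: DB = ⌊$119,427 × 150%/7⌋ = $25,591; SL = ⌊$94,027/3⌋ = $31,342 → take SL $31,342. Book value $88,085.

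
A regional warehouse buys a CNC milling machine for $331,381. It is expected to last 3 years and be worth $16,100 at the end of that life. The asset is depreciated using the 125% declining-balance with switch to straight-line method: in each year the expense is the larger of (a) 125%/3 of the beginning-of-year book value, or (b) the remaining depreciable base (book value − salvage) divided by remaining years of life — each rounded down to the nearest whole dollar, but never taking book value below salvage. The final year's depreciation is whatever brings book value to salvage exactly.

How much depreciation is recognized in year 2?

$88,603

Depreciable base = $331,381 − $16,100 = $315,281.
Year 1: DB = ⌊$331,381 × 125%/3⌋ = $138,075; SL = ⌊$315,281/3⌋ = $105,093 → take DB $138,075. Book value $193,306.
Year 2: DB = ⌊$193,306 × 125%/3⌋ = $80,544; SL = ⌊$177,206/2⌋ = $88,603 → take SL $88,603. Book value $104,703.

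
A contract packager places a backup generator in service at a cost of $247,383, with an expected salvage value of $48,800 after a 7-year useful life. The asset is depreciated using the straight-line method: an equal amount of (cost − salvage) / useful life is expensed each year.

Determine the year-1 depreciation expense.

$28,369

Depreciable base = $247,383 − $48,800 = $198,583.
Annual expense = $198,583 / 7 = $28,369.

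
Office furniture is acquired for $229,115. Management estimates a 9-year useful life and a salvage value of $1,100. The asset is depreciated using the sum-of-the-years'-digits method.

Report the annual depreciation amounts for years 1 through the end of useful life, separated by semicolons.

Depreciable base = $229,115 − $1,100 = $228,015.
Sum of the years' digits = 9+8+7+6+5+4+3+2+1 = 45.
Year 1: $228,015 × 9/45 = $45,603. Book value $183,512.
Year 2: $228,015 × 8/45 = $40,536. Book value $142,976.
Year 3: $228,015 × 7/45 = $35,469. Book value $107,507.
Year 4: $228,015 × 6/45 = $30,402. Book value $77,105.
Year 5: $228,015 × 5/45 = $25,335. Book value $51,770.
Year 6: $228,015 × 4/45 = $20,268. Book value $31,502.
Year 7: $228,015 × 3/45 = $15,201. Book value $16,301.
Year 8: $228,015 × 2/45 = $10,134. Book value $6,167.
Year 9: $228,015 × 1/45 = $5,067. Book value $1,100.

$45,603; $40,536; $35,469; $30,402; $25,335; $20,268; $15,201; $10,134; $5,067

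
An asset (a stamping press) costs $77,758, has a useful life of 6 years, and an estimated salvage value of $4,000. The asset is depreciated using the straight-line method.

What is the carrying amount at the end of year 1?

$65,465

Depreciable base = $77,758 − $4,000 = $73,758.
Annual expense = $73,758 / 6 = $12,293.
End of year 1: book value $65,465.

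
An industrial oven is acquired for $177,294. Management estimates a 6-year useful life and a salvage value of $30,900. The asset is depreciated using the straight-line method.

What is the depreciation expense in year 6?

Depreciable base = $177,294 − $30,900 = $146,394.
Annual expense = $146,394 / 6 = $24,399.

$24,399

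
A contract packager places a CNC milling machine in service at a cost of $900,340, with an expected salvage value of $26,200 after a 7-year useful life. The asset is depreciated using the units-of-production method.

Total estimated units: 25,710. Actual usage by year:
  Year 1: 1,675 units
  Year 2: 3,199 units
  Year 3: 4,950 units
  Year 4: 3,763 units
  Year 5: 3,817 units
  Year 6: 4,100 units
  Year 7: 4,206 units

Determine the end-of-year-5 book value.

Depreciable base = $900,340 − $26,200 = $874,140.
Rate = $874,140 / 25,710 units = $34 per unit.
Year 1: 1,675 × $34 = $56,950. Book value $843,390.
Year 2: 3,199 × $34 = $108,766. Book value $734,624.
Year 3: 4,950 × $34 = $168,300. Book value $566,324.
Year 4: 3,763 × $34 = $127,942. Book value $438,382.
Year 5: 3,817 × $34 = $129,778. Book value $308,604.

$308,604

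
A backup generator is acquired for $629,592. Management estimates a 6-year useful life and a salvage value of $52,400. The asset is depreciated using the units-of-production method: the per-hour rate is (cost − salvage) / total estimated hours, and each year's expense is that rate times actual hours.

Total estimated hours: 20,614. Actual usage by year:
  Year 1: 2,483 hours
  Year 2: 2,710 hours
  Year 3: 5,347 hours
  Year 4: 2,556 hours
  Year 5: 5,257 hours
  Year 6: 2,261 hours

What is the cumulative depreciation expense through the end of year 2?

$145,404

Depreciable base = $629,592 − $52,400 = $577,192.
Rate = $577,192 / 20,614 hours = $28 per hour.
Year 1: 2,483 × $28 = $69,524. Book value $560,068.
Year 2: 2,710 × $28 = $75,880. Book value $484,188.
Accumulated through year 2 = $629,592 − $484,188 = $145,404.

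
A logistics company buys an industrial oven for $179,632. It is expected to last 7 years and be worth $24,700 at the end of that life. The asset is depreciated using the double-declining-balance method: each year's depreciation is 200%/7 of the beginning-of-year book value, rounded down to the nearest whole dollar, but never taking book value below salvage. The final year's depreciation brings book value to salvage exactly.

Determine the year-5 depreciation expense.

Depreciable base = $179,632 − $24,700 = $154,932.
Year 1: ⌊$179,632 × 200%/7⌋ = $51,323. Book value $128,309.
Year 2: ⌊$128,309 × 200%/7⌋ = $36,659. Book value $91,650.
Year 3: ⌊$91,650 × 200%/7⌋ = $26,185. Book value $65,465.
Year 4: ⌊$65,465 × 200%/7⌋ = $18,704. Book value $46,761.
Year 5: ⌊$46,761 × 200%/7⌋ = $13,360. Book value $33,401.

$13,360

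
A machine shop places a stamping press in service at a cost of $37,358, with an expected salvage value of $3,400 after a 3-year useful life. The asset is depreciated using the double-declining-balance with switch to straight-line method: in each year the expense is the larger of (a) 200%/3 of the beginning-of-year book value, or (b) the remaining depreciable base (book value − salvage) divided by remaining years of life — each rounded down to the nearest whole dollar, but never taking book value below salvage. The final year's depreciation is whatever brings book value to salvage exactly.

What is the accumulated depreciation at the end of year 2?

Depreciable base = $37,358 − $3,400 = $33,958.
Year 1: DB = ⌊$37,358 × 200%/3⌋ = $24,905; SL = ⌊$33,958/3⌋ = $11,319 → take DB $24,905. Book value $12,453.
Year 2: DB = ⌊$12,453 × 200%/3⌋ = $8,302; SL = ⌊$9,053/2⌋ = $4,526 → take DB $8,302. Book value $4,151.
Accumulated through year 2 = $37,358 − $4,151 = $33,207.

$33,207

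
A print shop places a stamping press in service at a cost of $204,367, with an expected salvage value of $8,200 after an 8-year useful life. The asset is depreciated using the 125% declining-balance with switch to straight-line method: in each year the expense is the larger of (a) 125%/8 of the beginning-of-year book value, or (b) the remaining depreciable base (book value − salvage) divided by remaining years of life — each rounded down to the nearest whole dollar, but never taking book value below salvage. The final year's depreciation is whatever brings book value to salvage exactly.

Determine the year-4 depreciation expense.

Depreciable base = $204,367 − $8,200 = $196,167.
Year 1: DB = ⌊$204,367 × 125%/8⌋ = $31,932; SL = ⌊$196,167/8⌋ = $24,520 → take DB $31,932. Book value $172,435.
Year 2: DB = ⌊$172,435 × 125%/8⌋ = $26,942; SL = ⌊$164,235/7⌋ = $23,462 → take DB $26,942. Book value $145,493.
Year 3: DB = ⌊$145,493 × 125%/8⌋ = $22,733; SL = ⌊$137,293/6⌋ = $22,882 → take SL $22,882. Book value $122,611.
Year 4: DB = ⌊$122,611 × 125%/8⌋ = $19,157; SL = ⌊$114,411/5⌋ = $22,882 → take SL $22,882. Book value $99,729.

$22,882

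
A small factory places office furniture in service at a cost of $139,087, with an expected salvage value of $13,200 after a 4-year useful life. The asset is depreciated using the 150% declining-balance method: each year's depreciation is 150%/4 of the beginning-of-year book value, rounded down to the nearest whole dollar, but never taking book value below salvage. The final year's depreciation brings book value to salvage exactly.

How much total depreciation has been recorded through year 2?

Depreciable base = $139,087 − $13,200 = $125,887.
Year 1: ⌊$139,087 × 150%/4⌋ = $52,157. Book value $86,930.
Year 2: ⌊$86,930 × 150%/4⌋ = $32,598. Book value $54,332.
Accumulated through year 2 = $139,087 − $54,332 = $84,755.

$84,755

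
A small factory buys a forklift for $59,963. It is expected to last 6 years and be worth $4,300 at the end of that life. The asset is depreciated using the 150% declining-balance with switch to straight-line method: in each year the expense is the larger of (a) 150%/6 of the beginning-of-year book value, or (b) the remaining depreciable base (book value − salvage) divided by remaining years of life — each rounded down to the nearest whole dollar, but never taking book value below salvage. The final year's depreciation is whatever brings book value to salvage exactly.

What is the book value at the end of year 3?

Depreciable base = $59,963 − $4,300 = $55,663.
Year 1: DB = ⌊$59,963 × 150%/6⌋ = $14,990; SL = ⌊$55,663/6⌋ = $9,277 → take DB $14,990. Book value $44,973.
Year 2: DB = ⌊$44,973 × 150%/6⌋ = $11,243; SL = ⌊$40,673/5⌋ = $8,134 → take DB $11,243. Book value $33,730.
Year 3: DB = ⌊$33,730 × 150%/6⌋ = $8,432; SL = ⌊$29,430/4⌋ = $7,357 → take DB $8,432. Book value $25,298.

$25,298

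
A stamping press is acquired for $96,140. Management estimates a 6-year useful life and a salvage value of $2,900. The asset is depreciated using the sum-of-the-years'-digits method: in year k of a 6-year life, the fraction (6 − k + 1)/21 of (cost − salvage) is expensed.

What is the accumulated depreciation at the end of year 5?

Depreciable base = $96,140 − $2,900 = $93,240.
Sum of the years' digits = 6+5+4+3+2+1 = 21.
Year 1: $93,240 × 6/21 = $26,640. Book value $69,500.
Year 2: $93,240 × 5/21 = $22,200. Book value $47,300.
Year 3: $93,240 × 4/21 = $17,760. Book value $29,540.
Year 4: $93,240 × 3/21 = $13,320. Book value $16,220.
Year 5: $93,240 × 2/21 = $8,880. Book value $7,340.
Accumulated through year 5 = $96,140 − $7,340 = $88,800.

$88,800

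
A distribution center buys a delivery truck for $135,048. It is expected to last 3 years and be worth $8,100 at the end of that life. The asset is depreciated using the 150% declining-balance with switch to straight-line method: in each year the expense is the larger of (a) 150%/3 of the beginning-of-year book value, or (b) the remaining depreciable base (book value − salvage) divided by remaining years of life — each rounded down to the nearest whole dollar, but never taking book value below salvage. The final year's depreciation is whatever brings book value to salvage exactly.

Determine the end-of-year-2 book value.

$33,762

Depreciable base = $135,048 − $8,100 = $126,948.
Year 1: DB = ⌊$135,048 × 150%/3⌋ = $67,524; SL = ⌊$126,948/3⌋ = $42,316 → take DB $67,524. Book value $67,524.
Year 2: DB = ⌊$67,524 × 150%/3⌋ = $33,762; SL = ⌊$59,424/2⌋ = $29,712 → take DB $33,762. Book value $33,762.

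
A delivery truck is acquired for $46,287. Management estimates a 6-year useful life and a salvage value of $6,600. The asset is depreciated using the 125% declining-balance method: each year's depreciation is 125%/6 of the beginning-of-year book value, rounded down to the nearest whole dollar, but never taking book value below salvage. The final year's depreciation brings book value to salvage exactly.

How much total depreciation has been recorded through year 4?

Depreciable base = $46,287 − $6,600 = $39,687.
Year 1: ⌊$46,287 × 125%/6⌋ = $9,643. Book value $36,644.
Year 2: ⌊$36,644 × 125%/6⌋ = $7,634. Book value $29,010.
Year 3: ⌊$29,010 × 125%/6⌋ = $6,043. Book value $22,967.
Year 4: ⌊$22,967 × 125%/6⌋ = $4,784. Book value $18,183.
Accumulated through year 4 = $46,287 − $18,183 = $28,104.

$28,104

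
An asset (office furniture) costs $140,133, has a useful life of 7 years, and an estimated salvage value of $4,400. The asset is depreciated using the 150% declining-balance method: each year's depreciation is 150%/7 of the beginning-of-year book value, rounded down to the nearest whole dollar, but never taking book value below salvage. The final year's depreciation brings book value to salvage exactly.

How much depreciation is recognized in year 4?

Depreciable base = $140,133 − $4,400 = $135,733.
Year 1: ⌊$140,133 × 150%/7⌋ = $30,028. Book value $110,105.
Year 2: ⌊$110,105 × 150%/7⌋ = $23,593. Book value $86,512.
Year 3: ⌊$86,512 × 150%/7⌋ = $18,538. Book value $67,974.
Year 4: ⌊$67,974 × 150%/7⌋ = $14,565. Book value $53,409.

$14,565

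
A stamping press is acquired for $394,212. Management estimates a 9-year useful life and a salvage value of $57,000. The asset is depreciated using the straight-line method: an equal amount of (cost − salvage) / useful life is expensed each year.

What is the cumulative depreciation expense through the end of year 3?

Depreciable base = $394,212 − $57,000 = $337,212.
Annual expense = $337,212 / 9 = $37,468.
End of year 1: book value $356,744.
End of year 2: book value $319,276.
End of year 3: book value $281,808.
Accumulated through year 3 = $394,212 − $281,808 = $112,404.

$112,404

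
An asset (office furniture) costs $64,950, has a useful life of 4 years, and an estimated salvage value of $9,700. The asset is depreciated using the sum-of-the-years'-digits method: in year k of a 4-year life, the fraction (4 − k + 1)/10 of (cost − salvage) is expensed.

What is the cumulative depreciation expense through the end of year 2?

Depreciable base = $64,950 − $9,700 = $55,250.
Sum of the years' digits = 4+3+2+1 = 10.
Year 1: $55,250 × 4/10 = $22,100. Book value $42,850.
Year 2: $55,250 × 3/10 = $16,575. Book value $26,275.
Accumulated through year 2 = $64,950 − $26,275 = $38,675.

$38,675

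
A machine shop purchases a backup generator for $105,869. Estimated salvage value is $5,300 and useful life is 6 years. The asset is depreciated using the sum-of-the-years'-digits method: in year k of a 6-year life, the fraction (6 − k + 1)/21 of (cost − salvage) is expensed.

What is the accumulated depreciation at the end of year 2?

$52,679

Depreciable base = $105,869 − $5,300 = $100,569.
Sum of the years' digits = 6+5+4+3+2+1 = 21.
Year 1: $100,569 × 6/21 = $28,734. Book value $77,135.
Year 2: $100,569 × 5/21 = $23,945. Book value $53,190.
Accumulated through year 2 = $105,869 − $53,190 = $52,679.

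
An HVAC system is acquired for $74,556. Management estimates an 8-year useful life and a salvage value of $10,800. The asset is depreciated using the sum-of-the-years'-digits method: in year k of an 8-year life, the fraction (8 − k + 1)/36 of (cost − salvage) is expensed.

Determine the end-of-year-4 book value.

$28,510

Depreciable base = $74,556 − $10,800 = $63,756.
Sum of the years' digits = 8+7+6+5+4+3+2+1 = 36.
Year 1: $63,756 × 8/36 = $14,168. Book value $60,388.
Year 2: $63,756 × 7/36 = $12,397. Book value $47,991.
Year 3: $63,756 × 6/36 = $10,626. Book value $37,365.
Year 4: $63,756 × 5/36 = $8,855. Book value $28,510.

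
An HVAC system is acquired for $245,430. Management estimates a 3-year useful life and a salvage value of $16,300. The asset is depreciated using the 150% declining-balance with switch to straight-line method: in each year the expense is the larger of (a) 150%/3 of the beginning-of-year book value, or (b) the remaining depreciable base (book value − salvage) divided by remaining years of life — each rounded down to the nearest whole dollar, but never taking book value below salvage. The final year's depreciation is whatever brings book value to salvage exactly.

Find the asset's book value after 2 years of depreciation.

$61,358

Depreciable base = $245,430 − $16,300 = $229,130.
Year 1: DB = ⌊$245,430 × 150%/3⌋ = $122,715; SL = ⌊$229,130/3⌋ = $76,376 → take DB $122,715. Book value $122,715.
Year 2: DB = ⌊$122,715 × 150%/3⌋ = $61,357; SL = ⌊$106,415/2⌋ = $53,207 → take DB $61,357. Book value $61,358.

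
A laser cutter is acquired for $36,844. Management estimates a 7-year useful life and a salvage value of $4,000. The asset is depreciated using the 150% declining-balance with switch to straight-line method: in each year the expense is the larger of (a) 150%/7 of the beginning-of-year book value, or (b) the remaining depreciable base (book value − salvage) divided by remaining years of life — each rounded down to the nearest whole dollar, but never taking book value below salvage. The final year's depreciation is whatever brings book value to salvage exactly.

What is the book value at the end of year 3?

$17,872

Depreciable base = $36,844 − $4,000 = $32,844.
Year 1: DB = ⌊$36,844 × 150%/7⌋ = $7,895; SL = ⌊$32,844/7⌋ = $4,692 → take DB $7,895. Book value $28,949.
Year 2: DB = ⌊$28,949 × 150%/7⌋ = $6,203; SL = ⌊$24,949/6⌋ = $4,158 → take DB $6,203. Book value $22,746.
Year 3: DB = ⌊$22,746 × 150%/7⌋ = $4,874; SL = ⌊$18,746/5⌋ = $3,749 → take DB $4,874. Book value $17,872.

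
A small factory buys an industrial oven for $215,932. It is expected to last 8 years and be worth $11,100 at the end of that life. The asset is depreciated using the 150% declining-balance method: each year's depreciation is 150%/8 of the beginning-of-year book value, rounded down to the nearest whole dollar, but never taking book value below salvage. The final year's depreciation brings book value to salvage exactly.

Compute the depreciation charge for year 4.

$21,716

Depreciable base = $215,932 − $11,100 = $204,832.
Year 1: ⌊$215,932 × 150%/8⌋ = $40,487. Book value $175,445.
Year 2: ⌊$175,445 × 150%/8⌋ = $32,895. Book value $142,550.
Year 3: ⌊$142,550 × 150%/8⌋ = $26,728. Book value $115,822.
Year 4: ⌊$115,822 × 150%/8⌋ = $21,716. Book value $94,106.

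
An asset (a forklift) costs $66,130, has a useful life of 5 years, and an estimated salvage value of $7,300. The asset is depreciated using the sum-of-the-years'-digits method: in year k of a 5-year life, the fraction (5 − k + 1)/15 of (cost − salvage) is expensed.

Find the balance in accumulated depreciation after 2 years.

Depreciable base = $66,130 − $7,300 = $58,830.
Sum of the years' digits = 5+4+3+2+1 = 15.
Year 1: $58,830 × 5/15 = $19,610. Book value $46,520.
Year 2: $58,830 × 4/15 = $15,688. Book value $30,832.
Accumulated through year 2 = $66,130 − $30,832 = $35,298.

$35,298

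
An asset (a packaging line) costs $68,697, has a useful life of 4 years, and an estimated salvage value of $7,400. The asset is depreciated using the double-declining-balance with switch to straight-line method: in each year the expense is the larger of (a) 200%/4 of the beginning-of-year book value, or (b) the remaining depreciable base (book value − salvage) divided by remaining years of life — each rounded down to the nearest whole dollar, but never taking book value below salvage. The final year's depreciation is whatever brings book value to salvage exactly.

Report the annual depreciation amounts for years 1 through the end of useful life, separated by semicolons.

Depreciable base = $68,697 − $7,400 = $61,297.
Year 1: DB = ⌊$68,697 × 200%/4⌋ = $34,348; SL = ⌊$61,297/4⌋ = $15,324 → take DB $34,348. Book value $34,349.
Year 2: DB = ⌊$34,349 × 200%/4⌋ = $17,174; SL = ⌊$26,949/3⌋ = $8,983 → take DB $17,174. Book value $17,175.
Year 3: DB = ⌊$17,175 × 200%/4⌋ = $8,587; SL = ⌊$9,775/2⌋ = $4,887 → take DB $8,587. Book value $8,588.
Year 4 (final): $8,588 − $7,400 = $1,188. Book value $7,400.

$34,348; $17,174; $8,587; $1,188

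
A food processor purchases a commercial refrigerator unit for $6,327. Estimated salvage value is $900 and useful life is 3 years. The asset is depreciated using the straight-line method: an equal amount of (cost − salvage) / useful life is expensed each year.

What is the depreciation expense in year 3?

Depreciable base = $6,327 − $900 = $5,427.
Annual expense = $5,427 / 3 = $1,809.

$1,809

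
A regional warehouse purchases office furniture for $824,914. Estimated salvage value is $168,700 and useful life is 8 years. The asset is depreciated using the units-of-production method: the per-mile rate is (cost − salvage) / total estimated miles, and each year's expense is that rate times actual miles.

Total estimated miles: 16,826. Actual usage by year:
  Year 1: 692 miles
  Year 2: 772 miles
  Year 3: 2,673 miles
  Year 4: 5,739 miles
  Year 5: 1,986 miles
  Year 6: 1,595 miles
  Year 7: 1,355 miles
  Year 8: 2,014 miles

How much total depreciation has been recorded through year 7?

$577,668

Depreciable base = $824,914 − $168,700 = $656,214.
Rate = $656,214 / 16,826 miles = $39 per mile.
Year 1: 692 × $39 = $26,988. Book value $797,926.
Year 2: 772 × $39 = $30,108. Book value $767,818.
Year 3: 2,673 × $39 = $104,247. Book value $663,571.
Year 4: 5,739 × $39 = $223,821. Book value $439,750.
Year 5: 1,986 × $39 = $77,454. Book value $362,296.
Year 6: 1,595 × $39 = $62,205. Book value $300,091.
Year 7: 1,355 × $39 = $52,845. Book value $247,246.
Accumulated through year 7 = $824,914 − $247,246 = $577,668.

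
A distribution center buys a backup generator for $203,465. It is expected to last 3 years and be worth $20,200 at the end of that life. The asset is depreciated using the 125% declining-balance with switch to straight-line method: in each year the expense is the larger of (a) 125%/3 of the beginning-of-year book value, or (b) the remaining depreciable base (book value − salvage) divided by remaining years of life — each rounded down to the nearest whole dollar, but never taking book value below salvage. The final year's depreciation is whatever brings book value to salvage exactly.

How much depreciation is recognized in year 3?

$49,035

Depreciable base = $203,465 − $20,200 = $183,265.
Year 1: DB = ⌊$203,465 × 125%/3⌋ = $84,777; SL = ⌊$183,265/3⌋ = $61,088 → take DB $84,777. Book value $118,688.
Year 2: DB = ⌊$118,688 × 125%/3⌋ = $49,453; SL = ⌊$98,488/2⌋ = $49,244 → take DB $49,453. Book value $69,235.
Year 3 (final): $69,235 − $20,200 = $49,035. Book value $20,200.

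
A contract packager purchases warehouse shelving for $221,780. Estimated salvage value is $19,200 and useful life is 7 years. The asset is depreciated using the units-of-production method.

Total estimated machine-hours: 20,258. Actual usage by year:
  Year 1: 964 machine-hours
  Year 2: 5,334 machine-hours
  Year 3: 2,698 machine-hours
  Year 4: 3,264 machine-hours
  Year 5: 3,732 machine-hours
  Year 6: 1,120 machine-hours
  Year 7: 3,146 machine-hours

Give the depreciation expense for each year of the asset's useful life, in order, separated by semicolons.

$9,640; $53,340; $26,980; $32,640; $37,320; $11,200; $31,460

Depreciable base = $221,780 − $19,200 = $202,580.
Rate = $202,580 / 20,258 machine-hours = $10 per machine-hour.
Year 1: 964 × $10 = $9,640. Book value $212,140.
Year 2: 5,334 × $10 = $53,340. Book value $158,800.
Year 3: 2,698 × $10 = $26,980. Book value $131,820.
Year 4: 3,264 × $10 = $32,640. Book value $99,180.
Year 5: 3,732 × $10 = $37,320. Book value $61,860.
Year 6: 1,120 × $10 = $11,200. Book value $50,660.
Year 7: 3,146 × $10 = $31,460. Book value $19,200.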